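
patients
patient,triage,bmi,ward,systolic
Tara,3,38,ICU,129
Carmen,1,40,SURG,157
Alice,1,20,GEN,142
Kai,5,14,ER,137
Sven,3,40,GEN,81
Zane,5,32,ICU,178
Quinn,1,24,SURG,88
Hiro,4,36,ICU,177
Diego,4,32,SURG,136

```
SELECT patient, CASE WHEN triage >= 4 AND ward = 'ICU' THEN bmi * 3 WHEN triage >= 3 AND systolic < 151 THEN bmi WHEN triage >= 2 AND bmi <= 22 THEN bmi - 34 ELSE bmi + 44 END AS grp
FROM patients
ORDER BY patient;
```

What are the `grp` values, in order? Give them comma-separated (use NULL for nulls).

patient=Alice: ELSE → 64
patient=Carmen: ELSE → 84
patient=Diego: triage >= 3 AND systolic < 151 → 32
patient=Hiro: triage >= 4 AND ward = 'ICU' → 108
patient=Kai: triage >= 3 AND systolic < 151 → 14
patient=Quinn: ELSE → 68
patient=Sven: triage >= 3 AND systolic < 151 → 40
patient=Tara: triage >= 3 AND systolic < 151 → 38
patient=Zane: triage >= 4 AND ward = 'ICU' → 96

64, 84, 32, 108, 14, 68, 40, 38, 96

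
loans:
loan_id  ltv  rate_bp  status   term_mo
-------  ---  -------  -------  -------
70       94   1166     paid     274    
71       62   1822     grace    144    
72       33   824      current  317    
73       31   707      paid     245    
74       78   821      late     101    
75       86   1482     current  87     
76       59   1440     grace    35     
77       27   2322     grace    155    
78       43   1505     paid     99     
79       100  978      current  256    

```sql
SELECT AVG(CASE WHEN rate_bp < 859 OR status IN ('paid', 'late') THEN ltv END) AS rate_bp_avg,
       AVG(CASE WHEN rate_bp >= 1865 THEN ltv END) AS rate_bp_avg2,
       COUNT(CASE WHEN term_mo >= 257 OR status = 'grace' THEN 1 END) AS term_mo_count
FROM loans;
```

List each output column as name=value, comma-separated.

rate_bp_avg=55.8, rate_bp_avg2=27, term_mo_count=5

[rate_bp_avg: rate_bp < 859 OR status IN ('paid', 'late')]
loan_id=70: ✓ → 94
loan_id=71: ✗
loan_id=72: ✓ → 33
loan_id=73: ✓ → 31
loan_id=74: ✓ → 78
loan_id=75: ✗
loan_id=76: ✗
loan_id=77: ✗
loan_id=78: ✓ → 43
loan_id=79: ✗
rate_bp_avg = (94 + 33 + 31 + 78 + 43) / 5 = 55.8
—
[rate_bp_avg2: rate_bp >= 1865]
loan_id=70: ✗
loan_id=71: ✗
loan_id=72: ✗
loan_id=73: ✗
loan_id=74: ✗
loan_id=75: ✗
loan_id=76: ✗
loan_id=77: ✓ → 27
loan_id=78: ✗
loan_id=79: ✗
rate_bp_avg2 = 27
—
[term_mo_count: term_mo >= 257 OR status = 'grace']
loan_id=70: ✓ → 1
loan_id=71: ✓ → 1
loan_id=72: ✓ → 1
loan_id=73: ✗
loan_id=74: ✗
loan_id=75: ✗
loan_id=76: ✓ → 1
loan_id=77: ✓ → 1
loan_id=78: ✗
loan_id=79: ✗
term_mo_count = COUNT(1, 1, 1, 1, 1) = 5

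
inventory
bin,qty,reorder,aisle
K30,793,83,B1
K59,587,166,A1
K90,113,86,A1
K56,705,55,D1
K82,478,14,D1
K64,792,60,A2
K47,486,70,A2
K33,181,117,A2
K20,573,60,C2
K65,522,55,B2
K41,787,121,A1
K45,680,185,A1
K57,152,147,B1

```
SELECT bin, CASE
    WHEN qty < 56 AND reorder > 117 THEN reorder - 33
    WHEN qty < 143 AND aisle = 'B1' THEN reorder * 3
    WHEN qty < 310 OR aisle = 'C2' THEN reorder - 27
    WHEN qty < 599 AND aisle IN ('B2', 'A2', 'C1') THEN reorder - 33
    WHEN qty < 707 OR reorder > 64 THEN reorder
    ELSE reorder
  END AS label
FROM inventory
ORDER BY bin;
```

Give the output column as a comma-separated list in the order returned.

bin=K20: qty < 310 OR aisle = 'C2' → 33
bin=K30: qty < 707 OR reorder > 64 → 83
bin=K33: qty < 310 OR aisle = 'C2' → 90
bin=K41: qty < 707 OR reorder > 64 → 121
bin=K45: qty < 707 OR reorder > 64 → 185
bin=K47: qty < 599 AND aisle IN ('B2', 'A2', 'C1') → 37
bin=K56: qty < 707 OR reorder > 64 → 55
bin=K57: qty < 310 OR aisle = 'C2' → 120
bin=K59: qty < 707 OR reorder > 64 → 166
bin=K64: ELSE → 60
bin=K65: qty < 599 AND aisle IN ('B2', 'A2', 'C1') → 22
bin=K82: qty < 707 OR reorder > 64 → 14
bin=K90: qty < 310 OR aisle = 'C2' → 59

33, 83, 90, 121, 185, 37, 55, 120, 166, 60, 22, 14, 59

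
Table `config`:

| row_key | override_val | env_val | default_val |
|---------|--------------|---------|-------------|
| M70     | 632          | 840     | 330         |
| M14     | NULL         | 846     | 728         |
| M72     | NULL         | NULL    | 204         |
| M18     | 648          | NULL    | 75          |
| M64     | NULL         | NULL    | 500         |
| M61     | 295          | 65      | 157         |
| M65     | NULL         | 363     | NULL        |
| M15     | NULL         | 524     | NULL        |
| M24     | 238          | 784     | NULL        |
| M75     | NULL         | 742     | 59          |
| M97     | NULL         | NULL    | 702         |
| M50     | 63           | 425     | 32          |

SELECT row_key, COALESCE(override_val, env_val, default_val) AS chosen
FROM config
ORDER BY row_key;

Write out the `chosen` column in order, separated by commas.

row_key=M14: override_val=NULL, env_val=846 → 846
row_key=M15: override_val=NULL, env_val=524 → 524
row_key=M18: override_val=648 → 648
row_key=M24: override_val=238 → 238
row_key=M50: override_val=63 → 63
row_key=M61: override_val=295 → 295
row_key=M64: override_val=NULL, env_val=NULL, default_val=500 → 500
row_key=M65: override_val=NULL, env_val=363 → 363
row_key=M70: override_val=632 → 632
row_key=M72: override_val=NULL, env_val=NULL, default_val=204 → 204
row_key=M75: override_val=NULL, env_val=742 → 742
row_key=M97: override_val=NULL, env_val=NULL, default_val=702 → 702

846, 524, 648, 238, 63, 295, 500, 363, 632, 204, 742, 702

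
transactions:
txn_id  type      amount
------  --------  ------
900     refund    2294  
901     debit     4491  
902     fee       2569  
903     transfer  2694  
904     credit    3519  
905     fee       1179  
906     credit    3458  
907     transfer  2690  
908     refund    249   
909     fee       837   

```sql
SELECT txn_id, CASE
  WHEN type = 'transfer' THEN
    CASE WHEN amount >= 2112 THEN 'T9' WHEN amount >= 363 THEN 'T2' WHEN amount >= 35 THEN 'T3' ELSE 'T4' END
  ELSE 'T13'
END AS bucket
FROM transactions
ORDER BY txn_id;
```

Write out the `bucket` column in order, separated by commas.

txn_id=900: type='refund' → outer ELSE → T13
txn_id=901: type='debit' → outer ELSE → T13
txn_id=902: type='fee' → outer ELSE → T13
txn_id=903: type='transfer' → inner[amount >= 2112] → T9
txn_id=904: type='credit' → outer ELSE → T13
txn_id=905: type='fee' → outer ELSE → T13
txn_id=906: type='credit' → outer ELSE → T13
txn_id=907: type='transfer' → inner[amount >= 2112] → T9
txn_id=908: type='refund' → outer ELSE → T13
txn_id=909: type='fee' → outer ELSE → T13

T13, T13, T13, T9, T13, T13, T13, T9, T13, T13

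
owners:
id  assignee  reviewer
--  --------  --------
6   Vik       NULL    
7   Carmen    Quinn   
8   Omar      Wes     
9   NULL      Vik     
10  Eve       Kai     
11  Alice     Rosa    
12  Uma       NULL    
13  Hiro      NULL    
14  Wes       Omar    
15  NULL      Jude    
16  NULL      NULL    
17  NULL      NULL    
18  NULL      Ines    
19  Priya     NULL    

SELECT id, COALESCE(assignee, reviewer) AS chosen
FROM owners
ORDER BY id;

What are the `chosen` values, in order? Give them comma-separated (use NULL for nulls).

Vik, Carmen, Omar, Vik, Eve, Alice, Uma, Hiro, Wes, Jude, NULL, NULL, Ines, Priya

id=6: assignee=Vik → Vik
id=7: assignee=Carmen → Carmen
id=8: assignee=Omar → Omar
id=9: assignee=NULL, reviewer=Vik → Vik
id=10: assignee=Eve → Eve
id=11: assignee=Alice → Alice
id=12: assignee=Uma → Uma
id=13: assignee=Hiro → Hiro
id=14: assignee=Wes → Wes
id=15: assignee=NULL, reviewer=Jude → Jude
id=16: assignee=NULL, reviewer=NULL (all NULL) → NULL
id=17: assignee=NULL, reviewer=NULL (all NULL) → NULL
id=18: assignee=NULL, reviewer=Ines → Ines
id=19: assignee=Priya → Priya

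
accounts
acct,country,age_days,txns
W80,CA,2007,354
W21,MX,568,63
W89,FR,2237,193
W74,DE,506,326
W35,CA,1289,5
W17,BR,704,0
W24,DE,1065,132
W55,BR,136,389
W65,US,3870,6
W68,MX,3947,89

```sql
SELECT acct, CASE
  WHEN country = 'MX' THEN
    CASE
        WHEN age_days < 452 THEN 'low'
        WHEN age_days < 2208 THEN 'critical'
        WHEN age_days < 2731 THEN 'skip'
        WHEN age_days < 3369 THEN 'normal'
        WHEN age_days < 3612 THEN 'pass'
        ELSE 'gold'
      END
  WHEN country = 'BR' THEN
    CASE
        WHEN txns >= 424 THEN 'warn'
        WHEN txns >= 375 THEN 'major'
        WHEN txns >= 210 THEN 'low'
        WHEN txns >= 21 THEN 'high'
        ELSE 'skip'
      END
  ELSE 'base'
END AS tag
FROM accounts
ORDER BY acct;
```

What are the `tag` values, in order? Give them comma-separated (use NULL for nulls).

skip, critical, base, base, major, base, gold, base, base, base

acct=W17: country='BR' → inner[ELSE] → skip
acct=W21: country='MX' → inner[age_days < 2208] → critical
acct=W24: country='DE' → outer ELSE → base
acct=W35: country='CA' → outer ELSE → base
acct=W55: country='BR' → inner[txns >= 375] → major
acct=W65: country='US' → outer ELSE → base
acct=W68: country='MX' → inner[ELSE] → gold
acct=W74: country='DE' → outer ELSE → base
acct=W80: country='CA' → outer ELSE → base
acct=W89: country='FR' → outer ELSE → base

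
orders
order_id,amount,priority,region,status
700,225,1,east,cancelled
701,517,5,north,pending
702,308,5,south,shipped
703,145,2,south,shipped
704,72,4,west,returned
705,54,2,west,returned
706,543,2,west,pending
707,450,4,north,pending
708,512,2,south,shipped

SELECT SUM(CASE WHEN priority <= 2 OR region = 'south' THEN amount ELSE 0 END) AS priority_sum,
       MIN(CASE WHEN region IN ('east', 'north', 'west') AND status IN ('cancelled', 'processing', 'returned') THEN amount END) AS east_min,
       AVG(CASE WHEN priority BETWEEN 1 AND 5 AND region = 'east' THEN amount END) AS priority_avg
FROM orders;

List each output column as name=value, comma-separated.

priority_sum=1787, east_min=54, priority_avg=225

[priority_sum: priority <= 2 OR region = 'south']
order_id=700: ✓ → 225
order_id=701: ✗
order_id=702: ✓ → 308
order_id=703: ✓ → 145
order_id=704: ✗
order_id=705: ✓ → 54
order_id=706: ✓ → 543
order_id=707: ✗
order_id=708: ✓ → 512
priority_sum = 225 + 308 + 145 + 54 + 543 + 512 = 1787
—
[east_min: region IN ('east', 'north', 'west') AND status IN ('cancelled', 'processing', 'returned')]
order_id=700: ✓ → 225
order_id=701: ✗
order_id=702: ✗
order_id=703: ✗
order_id=704: ✓ → 72
order_id=705: ✓ → 54
order_id=706: ✗
order_id=707: ✗
order_id=708: ✗
east_min = MIN(225, 72, 54) = 54
—
[priority_avg: priority BETWEEN 1 AND 5 AND region = 'east']
order_id=700: ✓ → 225
order_id=701: ✗
order_id=702: ✗
order_id=703: ✗
order_id=704: ✗
order_id=705: ✗
order_id=706: ✗
order_id=707: ✗
order_id=708: ✗
priority_avg = 225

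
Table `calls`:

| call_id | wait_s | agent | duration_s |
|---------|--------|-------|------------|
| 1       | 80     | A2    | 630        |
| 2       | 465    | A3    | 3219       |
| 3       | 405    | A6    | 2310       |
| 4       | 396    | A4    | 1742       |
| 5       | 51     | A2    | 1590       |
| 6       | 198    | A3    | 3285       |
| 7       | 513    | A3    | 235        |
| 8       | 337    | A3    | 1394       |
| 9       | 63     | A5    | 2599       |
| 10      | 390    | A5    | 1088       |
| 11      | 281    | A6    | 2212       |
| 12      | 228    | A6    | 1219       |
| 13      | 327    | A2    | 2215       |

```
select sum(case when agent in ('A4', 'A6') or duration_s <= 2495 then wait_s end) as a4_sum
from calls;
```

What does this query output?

3008

call_id=1: ✓ → 80
call_id=2: ✗
call_id=3: ✓ → 405
call_id=4: ✓ → 396
call_id=5: ✓ → 51
call_id=6: ✗
call_id=7: ✓ → 513
call_id=8: ✓ → 337
call_id=9: ✗
call_id=10: ✓ → 390
call_id=11: ✓ → 281
call_id=12: ✓ → 228
call_id=13: ✓ → 327
a4_sum = 80 + 405 + 396 + 51 + 513 + 337 + 390 + 281 + 228 + 327 = 3008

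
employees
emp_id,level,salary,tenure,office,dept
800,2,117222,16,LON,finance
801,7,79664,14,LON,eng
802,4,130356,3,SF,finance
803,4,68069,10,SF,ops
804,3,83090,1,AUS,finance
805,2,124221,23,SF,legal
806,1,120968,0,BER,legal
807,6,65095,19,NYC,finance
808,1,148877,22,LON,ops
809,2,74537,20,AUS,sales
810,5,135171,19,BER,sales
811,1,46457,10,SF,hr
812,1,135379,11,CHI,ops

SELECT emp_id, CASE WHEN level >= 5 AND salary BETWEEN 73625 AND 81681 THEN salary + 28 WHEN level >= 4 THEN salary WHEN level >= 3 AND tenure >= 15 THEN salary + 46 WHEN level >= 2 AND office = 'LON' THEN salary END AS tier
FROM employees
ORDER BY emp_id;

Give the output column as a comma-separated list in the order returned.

emp_id=800: level >= 2 AND office = 'LON' → 117222
emp_id=801: level >= 5 AND salary BETWEEN 73625 AND 81681 → 79692
emp_id=802: level >= 4 → 130356
emp_id=803: level >= 4 → 68069
emp_id=804: (no match → NULL) → NULL
emp_id=805: (no match → NULL) → NULL
emp_id=806: (no match → NULL) → NULL
emp_id=807: level >= 4 → 65095
emp_id=808: (no match → NULL) → NULL
emp_id=809: (no match → NULL) → NULL
emp_id=810: level >= 4 → 135171
emp_id=811: (no match → NULL) → NULL
emp_id=812: (no match → NULL) → NULL

117222, 79692, 130356, 68069, NULL, NULL, NULL, 65095, NULL, NULL, 135171, NULL, NULL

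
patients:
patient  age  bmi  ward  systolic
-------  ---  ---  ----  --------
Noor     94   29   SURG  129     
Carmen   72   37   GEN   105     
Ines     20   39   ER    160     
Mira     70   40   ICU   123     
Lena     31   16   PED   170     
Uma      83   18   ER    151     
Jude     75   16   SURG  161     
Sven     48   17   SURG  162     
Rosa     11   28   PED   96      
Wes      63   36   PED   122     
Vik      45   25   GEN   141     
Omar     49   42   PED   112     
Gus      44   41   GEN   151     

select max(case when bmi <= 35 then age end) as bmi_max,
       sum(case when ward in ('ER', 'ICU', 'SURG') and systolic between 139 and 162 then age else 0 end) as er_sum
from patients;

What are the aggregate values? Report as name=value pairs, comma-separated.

[bmi_max: bmi <= 35]
patient=Noor: ✓ → 94
patient=Carmen: ✗
patient=Ines: ✗
patient=Mira: ✗
patient=Lena: ✓ → 31
patient=Uma: ✓ → 83
patient=Jude: ✓ → 75
patient=Sven: ✓ → 48
patient=Rosa: ✓ → 11
patient=Wes: ✗
patient=Vik: ✓ → 45
patient=Omar: ✗
patient=Gus: ✗
bmi_max = MAX(94, 31, 83, 75, 48, 11, 45) = 94
—
[er_sum: ward in ('ER', 'ICU', 'SURG') and systolic between 139 and 162]
patient=Noor: ✗
patient=Carmen: ✗
patient=Ines: ✓ → 20
patient=Mira: ✗
patient=Lena: ✗
patient=Uma: ✓ → 83
patient=Jude: ✓ → 75
patient=Sven: ✓ → 48
patient=Rosa: ✗
patient=Wes: ✗
patient=Vik: ✗
patient=Omar: ✗
patient=Gus: ✗
er_sum = 20 + 83 + 75 + 48 = 226

bmi_max=94, er_sum=226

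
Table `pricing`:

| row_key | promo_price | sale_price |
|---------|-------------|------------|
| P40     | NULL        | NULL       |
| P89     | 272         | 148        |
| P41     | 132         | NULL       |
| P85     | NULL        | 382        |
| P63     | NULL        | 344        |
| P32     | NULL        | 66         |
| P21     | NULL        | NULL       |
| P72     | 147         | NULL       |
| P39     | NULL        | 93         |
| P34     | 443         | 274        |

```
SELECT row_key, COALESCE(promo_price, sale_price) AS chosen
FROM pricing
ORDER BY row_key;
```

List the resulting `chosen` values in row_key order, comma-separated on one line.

row_key=P21: promo_price=NULL, sale_price=NULL (all NULL) → NULL
row_key=P32: promo_price=NULL, sale_price=66 → 66
row_key=P34: promo_price=443 → 443
row_key=P39: promo_price=NULL, sale_price=93 → 93
row_key=P40: promo_price=NULL, sale_price=NULL (all NULL) → NULL
row_key=P41: promo_price=132 → 132
row_key=P63: promo_price=NULL, sale_price=344 → 344
row_key=P72: promo_price=147 → 147
row_key=P85: promo_price=NULL, sale_price=382 → 382
row_key=P89: promo_price=272 → 272

NULL, 66, 443, 93, NULL, 132, 344, 147, 382, 272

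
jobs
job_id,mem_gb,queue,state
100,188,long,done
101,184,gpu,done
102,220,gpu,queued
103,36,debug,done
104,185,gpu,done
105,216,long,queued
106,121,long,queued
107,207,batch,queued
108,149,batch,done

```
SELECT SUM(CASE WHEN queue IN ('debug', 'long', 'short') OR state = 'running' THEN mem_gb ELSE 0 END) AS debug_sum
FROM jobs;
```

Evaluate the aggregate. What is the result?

job_id=100: ✓ → 188
job_id=101: ✗
job_id=102: ✗
job_id=103: ✓ → 36
job_id=104: ✗
job_id=105: ✓ → 216
job_id=106: ✓ → 121
job_id=107: ✗
job_id=108: ✗
debug_sum = 188 + 36 + 216 + 121 = 561

561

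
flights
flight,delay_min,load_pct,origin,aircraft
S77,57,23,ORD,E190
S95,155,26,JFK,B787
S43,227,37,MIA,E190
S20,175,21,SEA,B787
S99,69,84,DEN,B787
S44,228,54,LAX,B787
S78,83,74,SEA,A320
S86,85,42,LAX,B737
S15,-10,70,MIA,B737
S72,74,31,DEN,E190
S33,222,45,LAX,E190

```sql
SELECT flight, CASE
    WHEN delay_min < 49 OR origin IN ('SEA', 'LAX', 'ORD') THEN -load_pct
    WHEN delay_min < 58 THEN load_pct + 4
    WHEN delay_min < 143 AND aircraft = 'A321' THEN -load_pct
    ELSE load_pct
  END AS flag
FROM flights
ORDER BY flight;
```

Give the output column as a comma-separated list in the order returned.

flight=S15: delay_min < 49 OR origin IN ('SEA', 'LAX', 'ORD') → -70
flight=S20: delay_min < 49 OR origin IN ('SEA', 'LAX', 'ORD') → -21
flight=S33: delay_min < 49 OR origin IN ('SEA', 'LAX', 'ORD') → -45
flight=S43: ELSE → 37
flight=S44: delay_min < 49 OR origin IN ('SEA', 'LAX', 'ORD') → -54
flight=S72: ELSE → 31
flight=S77: delay_min < 49 OR origin IN ('SEA', 'LAX', 'ORD') → -23
flight=S78: delay_min < 49 OR origin IN ('SEA', 'LAX', 'ORD') → -74
flight=S86: delay_min < 49 OR origin IN ('SEA', 'LAX', 'ORD') → -42
flight=S95: ELSE → 26
flight=S99: ELSE → 84

-70, -21, -45, 37, -54, 31, -23, -74, -42, 26, 84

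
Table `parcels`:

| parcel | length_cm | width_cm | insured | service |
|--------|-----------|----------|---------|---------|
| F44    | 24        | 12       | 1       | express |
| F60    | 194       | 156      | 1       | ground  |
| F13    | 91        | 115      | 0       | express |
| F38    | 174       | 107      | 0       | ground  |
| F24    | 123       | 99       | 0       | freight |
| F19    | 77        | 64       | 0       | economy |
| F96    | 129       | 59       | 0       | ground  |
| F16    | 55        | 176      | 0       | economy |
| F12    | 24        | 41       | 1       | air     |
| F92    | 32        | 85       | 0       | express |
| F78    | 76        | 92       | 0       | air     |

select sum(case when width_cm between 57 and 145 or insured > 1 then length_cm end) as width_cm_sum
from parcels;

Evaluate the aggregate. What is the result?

702

parcel=F44: ✗
parcel=F60: ✗
parcel=F13: ✓ → 91
parcel=F38: ✓ → 174
parcel=F24: ✓ → 123
parcel=F19: ✓ → 77
parcel=F96: ✓ → 129
parcel=F16: ✗
parcel=F12: ✗
parcel=F92: ✓ → 32
parcel=F78: ✓ → 76
width_cm_sum = 91 + 174 + 123 + 77 + 129 + 32 + 76 = 702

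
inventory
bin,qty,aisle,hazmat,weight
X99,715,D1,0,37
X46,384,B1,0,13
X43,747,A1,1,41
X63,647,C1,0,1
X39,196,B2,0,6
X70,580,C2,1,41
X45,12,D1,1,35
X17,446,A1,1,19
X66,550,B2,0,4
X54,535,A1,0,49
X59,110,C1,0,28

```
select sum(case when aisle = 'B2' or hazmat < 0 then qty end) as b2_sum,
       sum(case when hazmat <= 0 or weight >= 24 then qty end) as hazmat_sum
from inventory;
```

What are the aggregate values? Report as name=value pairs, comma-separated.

b2_sum=746, hazmat_sum=4476

[b2_sum: aisle = 'B2' or hazmat < 0]
bin=X99: ✗
bin=X46: ✗
bin=X43: ✗
bin=X63: ✗
bin=X39: ✓ → 196
bin=X70: ✗
bin=X45: ✗
bin=X17: ✗
bin=X66: ✓ → 550
bin=X54: ✗
bin=X59: ✗
b2_sum = 196 + 550 = 746
—
[hazmat_sum: hazmat <= 0 or weight >= 24]
bin=X99: ✓ → 715
bin=X46: ✓ → 384
bin=X43: ✓ → 747
bin=X63: ✓ → 647
bin=X39: ✓ → 196
bin=X70: ✓ → 580
bin=X45: ✓ → 12
bin=X17: ✗
bin=X66: ✓ → 550
bin=X54: ✓ → 535
bin=X59: ✓ → 110
hazmat_sum = 715 + 384 + 747 + 647 + 196 + 580 + 12 + 550 + 535 + 110 = 4476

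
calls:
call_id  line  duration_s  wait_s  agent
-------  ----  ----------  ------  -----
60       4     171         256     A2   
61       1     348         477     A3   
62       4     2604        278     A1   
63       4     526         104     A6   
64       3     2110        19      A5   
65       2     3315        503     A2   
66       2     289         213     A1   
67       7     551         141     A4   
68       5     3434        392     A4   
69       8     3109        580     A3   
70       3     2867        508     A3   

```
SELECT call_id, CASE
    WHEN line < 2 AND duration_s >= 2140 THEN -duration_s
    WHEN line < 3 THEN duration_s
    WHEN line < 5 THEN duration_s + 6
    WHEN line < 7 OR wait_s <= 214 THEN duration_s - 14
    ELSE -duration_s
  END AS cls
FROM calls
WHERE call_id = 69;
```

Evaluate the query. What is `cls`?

-3109

call_id = 69: line=8, duration_s=3109, wait_s=580, agent=A3.
line < 2 AND duration_s >= 2140 → false
line < 3 → false
line < 5 → false
line < 7 OR wait_s <= 214 → false
No prior WHEN matched → ELSE → -3109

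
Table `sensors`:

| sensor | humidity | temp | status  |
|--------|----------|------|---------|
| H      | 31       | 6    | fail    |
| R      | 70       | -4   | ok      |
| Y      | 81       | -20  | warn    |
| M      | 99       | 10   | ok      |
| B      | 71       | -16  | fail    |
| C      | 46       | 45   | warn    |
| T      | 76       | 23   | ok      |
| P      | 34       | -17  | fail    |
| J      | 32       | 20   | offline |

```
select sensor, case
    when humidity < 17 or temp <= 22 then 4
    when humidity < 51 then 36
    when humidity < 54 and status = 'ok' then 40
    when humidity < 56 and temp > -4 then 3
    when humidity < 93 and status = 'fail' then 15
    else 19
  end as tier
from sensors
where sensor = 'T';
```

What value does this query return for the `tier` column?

19

sensor = T: humidity=76, temp=23, status=ok.
humidity < 17 or temp <= 22 → false
humidity < 51 → false
humidity < 54 and status = 'ok' → false
humidity < 56 and temp > -4 → false
humidity < 93 and status = 'fail' → false
No prior WHEN matched → ELSE → 19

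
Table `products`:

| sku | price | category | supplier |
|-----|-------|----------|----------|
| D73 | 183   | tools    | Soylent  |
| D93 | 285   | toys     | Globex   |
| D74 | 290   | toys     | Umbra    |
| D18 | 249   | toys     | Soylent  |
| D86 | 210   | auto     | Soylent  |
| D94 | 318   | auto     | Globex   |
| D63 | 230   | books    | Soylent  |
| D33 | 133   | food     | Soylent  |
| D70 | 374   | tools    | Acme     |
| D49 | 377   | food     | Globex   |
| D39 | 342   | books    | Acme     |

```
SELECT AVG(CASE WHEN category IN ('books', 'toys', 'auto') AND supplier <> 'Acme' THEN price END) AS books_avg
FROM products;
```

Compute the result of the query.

sku=D73: ✗
sku=D93: ✓ → 285
sku=D74: ✓ → 290
sku=D18: ✓ → 249
sku=D86: ✓ → 210
sku=D94: ✓ → 318
sku=D63: ✓ → 230
sku=D33: ✗
sku=D70: ✗
sku=D49: ✗
sku=D39: ✗
books_avg = (285 + 290 + 249 + 210 + 318 + 230) / 6 = 263.6666666667

263.6666666667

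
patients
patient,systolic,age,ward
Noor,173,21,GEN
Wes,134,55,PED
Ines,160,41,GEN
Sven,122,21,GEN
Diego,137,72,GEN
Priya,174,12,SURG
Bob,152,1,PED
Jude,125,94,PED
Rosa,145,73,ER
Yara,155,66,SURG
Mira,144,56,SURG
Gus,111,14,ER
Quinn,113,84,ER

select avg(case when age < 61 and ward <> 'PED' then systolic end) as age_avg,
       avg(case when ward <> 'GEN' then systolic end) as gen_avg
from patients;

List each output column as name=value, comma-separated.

age_avg=147.3333333333, gen_avg=139.2222222222

[age_avg: age < 61 and ward <> 'PED']
patient=Noor: ✓ → 173
patient=Wes: ✗
patient=Ines: ✓ → 160
patient=Sven: ✓ → 122
patient=Diego: ✗
patient=Priya: ✓ → 174
patient=Bob: ✗
patient=Jude: ✗
patient=Rosa: ✗
patient=Yara: ✗
patient=Mira: ✓ → 144
patient=Gus: ✓ → 111
patient=Quinn: ✗
age_avg = (173 + 160 + 122 + 174 + 144 + 111) / 6 = 147.3333333333
—
[gen_avg: ward <> 'GEN']
patient=Noor: ✗
patient=Wes: ✓ → 134
patient=Ines: ✗
patient=Sven: ✗
patient=Diego: ✗
patient=Priya: ✓ → 174
patient=Bob: ✓ → 152
patient=Jude: ✓ → 125
patient=Rosa: ✓ → 145
patient=Yara: ✓ → 155
patient=Mira: ✓ → 144
patient=Gus: ✓ → 111
patient=Quinn: ✓ → 113
gen_avg = (134 + 174 + 152 + 125 + 145 + 155 + 144 + 111 + 113) / 9 = 139.2222222222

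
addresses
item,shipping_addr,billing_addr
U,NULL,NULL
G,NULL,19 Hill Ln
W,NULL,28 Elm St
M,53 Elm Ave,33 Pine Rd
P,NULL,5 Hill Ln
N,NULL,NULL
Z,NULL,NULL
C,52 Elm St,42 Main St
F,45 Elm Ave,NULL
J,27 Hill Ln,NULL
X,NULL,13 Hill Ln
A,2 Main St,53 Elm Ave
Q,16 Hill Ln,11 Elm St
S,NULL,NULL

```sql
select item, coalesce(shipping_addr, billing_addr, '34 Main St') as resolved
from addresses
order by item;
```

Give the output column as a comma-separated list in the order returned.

2 Main St, 52 Elm St, 45 Elm Ave, 19 Hill Ln, 27 Hill Ln, 53 Elm Ave, 34 Main St, 5 Hill Ln, 16 Hill Ln, 34 Main St, 34 Main St, 28 Elm St, 13 Hill Ln, 34 Main St

item=A: shipping_addr=2 Main St → 2 Main St
item=C: shipping_addr=52 Elm St → 52 Elm St
item=F: shipping_addr=45 Elm Ave → 45 Elm Ave
item=G: shipping_addr=NULL, billing_addr=19 Hill Ln → 19 Hill Ln
item=J: shipping_addr=27 Hill Ln → 27 Hill Ln
item=M: shipping_addr=53 Elm Ave → 53 Elm Ave
item=N: shipping_addr=NULL, billing_addr=NULL, → literal 34 Main St → 34 Main St
item=P: shipping_addr=NULL, billing_addr=5 Hill Ln → 5 Hill Ln
item=Q: shipping_addr=16 Hill Ln → 16 Hill Ln
item=S: shipping_addr=NULL, billing_addr=NULL, → literal 34 Main St → 34 Main St
item=U: shipping_addr=NULL, billing_addr=NULL, → literal 34 Main St → 34 Main St
item=W: shipping_addr=NULL, billing_addr=28 Elm St → 28 Elm St
item=X: shipping_addr=NULL, billing_addr=13 Hill Ln → 13 Hill Ln
item=Z: shipping_addr=NULL, billing_addr=NULL, → literal 34 Main St → 34 Main St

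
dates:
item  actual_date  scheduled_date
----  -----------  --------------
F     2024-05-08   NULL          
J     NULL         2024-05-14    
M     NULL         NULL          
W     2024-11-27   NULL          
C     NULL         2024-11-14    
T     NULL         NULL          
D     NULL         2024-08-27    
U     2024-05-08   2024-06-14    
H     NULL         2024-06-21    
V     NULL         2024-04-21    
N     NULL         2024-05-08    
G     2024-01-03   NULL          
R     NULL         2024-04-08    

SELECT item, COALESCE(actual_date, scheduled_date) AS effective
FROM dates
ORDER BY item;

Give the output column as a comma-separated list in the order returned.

item=C: actual_date=NULL, scheduled_date=2024-11-14 → 2024-11-14
item=D: actual_date=NULL, scheduled_date=2024-08-27 → 2024-08-27
item=F: actual_date=2024-05-08 → 2024-05-08
item=G: actual_date=2024-01-03 → 2024-01-03
item=H: actual_date=NULL, scheduled_date=2024-06-21 → 2024-06-21
item=J: actual_date=NULL, scheduled_date=2024-05-14 → 2024-05-14
item=M: actual_date=NULL, scheduled_date=NULL (all NULL) → NULL
item=N: actual_date=NULL, scheduled_date=2024-05-08 → 2024-05-08
item=R: actual_date=NULL, scheduled_date=2024-04-08 → 2024-04-08
item=T: actual_date=NULL, scheduled_date=NULL (all NULL) → NULL
item=U: actual_date=2024-05-08 → 2024-05-08
item=V: actual_date=NULL, scheduled_date=2024-04-21 → 2024-04-21
item=W: actual_date=2024-11-27 → 2024-11-27

2024-11-14, 2024-08-27, 2024-05-08, 2024-01-03, 2024-06-21, 2024-05-14, NULL, 2024-05-08, 2024-04-08, NULL, 2024-05-08, 2024-04-21, 2024-11-27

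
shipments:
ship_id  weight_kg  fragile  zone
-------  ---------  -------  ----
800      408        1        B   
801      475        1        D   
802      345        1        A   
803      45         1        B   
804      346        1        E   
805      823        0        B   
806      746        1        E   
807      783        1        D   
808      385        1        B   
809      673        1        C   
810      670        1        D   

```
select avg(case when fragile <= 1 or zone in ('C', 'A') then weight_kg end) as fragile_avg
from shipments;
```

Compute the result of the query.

518.0909090909

ship_id=800: ✓ → 408
ship_id=801: ✓ → 475
ship_id=802: ✓ → 345
ship_id=803: ✓ → 45
ship_id=804: ✓ → 346
ship_id=805: ✓ → 823
ship_id=806: ✓ → 746
ship_id=807: ✓ → 783
ship_id=808: ✓ → 385
ship_id=809: ✓ → 673
ship_id=810: ✓ → 670
fragile_avg = (408 + 475 + 345 + 45 + 346 + 823 + 746 + 783 + 385 + 673 + 670) / 11 = 518.0909090909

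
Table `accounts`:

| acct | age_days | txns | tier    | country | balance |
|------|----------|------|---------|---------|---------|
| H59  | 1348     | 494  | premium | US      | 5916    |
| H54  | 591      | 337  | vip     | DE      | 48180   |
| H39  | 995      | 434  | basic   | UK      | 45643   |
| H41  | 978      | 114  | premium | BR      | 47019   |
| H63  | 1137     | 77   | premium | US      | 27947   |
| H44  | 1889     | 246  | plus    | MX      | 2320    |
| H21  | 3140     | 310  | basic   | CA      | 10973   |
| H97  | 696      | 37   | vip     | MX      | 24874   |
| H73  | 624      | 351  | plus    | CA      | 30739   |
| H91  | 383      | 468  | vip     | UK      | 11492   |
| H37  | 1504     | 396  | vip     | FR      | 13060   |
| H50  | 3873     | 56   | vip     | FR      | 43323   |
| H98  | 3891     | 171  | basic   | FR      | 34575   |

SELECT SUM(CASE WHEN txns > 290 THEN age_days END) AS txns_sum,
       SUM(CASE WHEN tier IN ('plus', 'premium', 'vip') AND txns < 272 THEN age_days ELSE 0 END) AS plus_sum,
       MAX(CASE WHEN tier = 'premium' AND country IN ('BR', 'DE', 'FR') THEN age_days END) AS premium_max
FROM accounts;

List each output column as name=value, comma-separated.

[txns_sum: txns > 290]
acct=H59: ✓ → 1348
acct=H54: ✓ → 591
acct=H39: ✓ → 995
acct=H41: ✗
acct=H63: ✗
acct=H44: ✗
acct=H21: ✓ → 3140
acct=H97: ✗
acct=H73: ✓ → 624
acct=H91: ✓ → 383
acct=H37: ✓ → 1504
acct=H50: ✗
acct=H98: ✗
txns_sum = 1348 + 591 + 995 + 3140 + 624 + 383 + 1504 = 8585
—
[plus_sum: tier IN ('plus', 'premium', 'vip') AND txns < 272]
acct=H59: ✗
acct=H54: ✗
acct=H39: ✗
acct=H41: ✓ → 978
acct=H63: ✓ → 1137
acct=H44: ✓ → 1889
acct=H21: ✗
acct=H97: ✓ → 696
acct=H73: ✗
acct=H91: ✗
acct=H37: ✗
acct=H50: ✓ → 3873
acct=H98: ✗
plus_sum = 978 + 1137 + 1889 + 696 + 3873 = 8573
—
[premium_max: tier = 'premium' AND country IN ('BR', 'DE', 'FR')]
acct=H59: ✗
acct=H54: ✗
acct=H39: ✗
acct=H41: ✓ → 978
acct=H63: ✗
acct=H44: ✗
acct=H21: ✗
acct=H97: ✗
acct=H73: ✗
acct=H91: ✗
acct=H37: ✗
acct=H50: ✗
acct=H98: ✗
premium_max = MAX(978) = 978

txns_sum=8585, plus_sum=8573, premium_max=978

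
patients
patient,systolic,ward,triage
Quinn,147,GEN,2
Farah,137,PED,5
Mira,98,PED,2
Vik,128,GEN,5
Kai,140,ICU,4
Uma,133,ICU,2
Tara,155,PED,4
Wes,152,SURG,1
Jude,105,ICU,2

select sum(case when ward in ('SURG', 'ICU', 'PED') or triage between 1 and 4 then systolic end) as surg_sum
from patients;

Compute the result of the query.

patient=Quinn: ✓ → 147
patient=Farah: ✓ → 137
patient=Mira: ✓ → 98
patient=Vik: ✗
patient=Kai: ✓ → 140
patient=Uma: ✓ → 133
patient=Tara: ✓ → 155
patient=Wes: ✓ → 152
patient=Jude: ✓ → 105
surg_sum = 147 + 137 + 98 + 140 + 133 + 155 + 152 + 105 = 1067

1067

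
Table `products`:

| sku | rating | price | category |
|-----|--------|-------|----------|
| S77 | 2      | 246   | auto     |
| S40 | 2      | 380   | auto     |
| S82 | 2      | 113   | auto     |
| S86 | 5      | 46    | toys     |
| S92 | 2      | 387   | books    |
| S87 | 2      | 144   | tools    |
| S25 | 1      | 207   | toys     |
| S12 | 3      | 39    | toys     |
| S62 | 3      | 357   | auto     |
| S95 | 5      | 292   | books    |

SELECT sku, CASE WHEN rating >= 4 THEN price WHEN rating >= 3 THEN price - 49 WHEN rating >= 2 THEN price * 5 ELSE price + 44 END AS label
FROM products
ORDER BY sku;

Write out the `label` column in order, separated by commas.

sku=S12: rating >= 3 → -10
sku=S25: ELSE → 251
sku=S40: rating >= 2 → 1900
sku=S62: rating >= 3 → 308
sku=S77: rating >= 2 → 1230
sku=S82: rating >= 2 → 565
sku=S86: rating >= 4 → 46
sku=S87: rating >= 2 → 720
sku=S92: rating >= 2 → 1935
sku=S95: rating >= 4 → 292

-10, 251, 1900, 308, 1230, 565, 46, 720, 1935, 292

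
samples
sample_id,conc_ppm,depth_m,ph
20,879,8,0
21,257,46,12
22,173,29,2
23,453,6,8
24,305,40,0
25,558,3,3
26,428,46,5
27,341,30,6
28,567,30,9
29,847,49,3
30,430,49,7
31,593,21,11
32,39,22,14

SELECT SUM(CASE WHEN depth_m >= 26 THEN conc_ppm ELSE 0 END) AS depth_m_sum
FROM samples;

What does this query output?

sample_id=20: ✗
sample_id=21: ✓ → 257
sample_id=22: ✓ → 173
sample_id=23: ✗
sample_id=24: ✓ → 305
sample_id=25: ✗
sample_id=26: ✓ → 428
sample_id=27: ✓ → 341
sample_id=28: ✓ → 567
sample_id=29: ✓ → 847
sample_id=30: ✓ → 430
sample_id=31: ✗
sample_id=32: ✗
depth_m_sum = 257 + 173 + 305 + 428 + 341 + 567 + 847 + 430 = 3348

3348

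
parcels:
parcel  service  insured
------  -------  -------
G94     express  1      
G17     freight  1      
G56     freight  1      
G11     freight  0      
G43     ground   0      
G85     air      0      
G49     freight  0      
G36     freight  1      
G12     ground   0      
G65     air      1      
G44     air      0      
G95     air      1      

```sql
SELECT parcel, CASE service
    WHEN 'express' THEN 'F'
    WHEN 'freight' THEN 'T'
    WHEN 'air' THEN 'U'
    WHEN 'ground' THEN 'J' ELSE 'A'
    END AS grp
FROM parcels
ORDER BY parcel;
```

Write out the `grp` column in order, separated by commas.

T, J, T, T, J, U, T, T, U, U, F, U

parcel=G11: service='freight' → T
parcel=G12: service='ground' → J
parcel=G17: service='freight' → T
parcel=G36: service='freight' → T
parcel=G43: service='ground' → J
parcel=G44: service='air' → U
parcel=G49: service='freight' → T
parcel=G56: service='freight' → T
parcel=G65: service='air' → U
parcel=G85: service='air' → U
parcel=G94: service='express' → F
parcel=G95: service='air' → U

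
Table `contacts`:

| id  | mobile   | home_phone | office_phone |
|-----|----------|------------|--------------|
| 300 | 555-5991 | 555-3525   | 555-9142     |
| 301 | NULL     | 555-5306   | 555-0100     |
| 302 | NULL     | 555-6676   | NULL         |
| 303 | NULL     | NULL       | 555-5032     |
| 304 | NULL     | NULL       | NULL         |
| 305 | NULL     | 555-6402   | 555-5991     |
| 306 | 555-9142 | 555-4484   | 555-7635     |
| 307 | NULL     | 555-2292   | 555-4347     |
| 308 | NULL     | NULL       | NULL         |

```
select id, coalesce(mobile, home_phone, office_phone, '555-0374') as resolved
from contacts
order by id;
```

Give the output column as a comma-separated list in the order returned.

id=300: mobile=555-5991 → 555-5991
id=301: mobile=NULL, home_phone=555-5306 → 555-5306
id=302: mobile=NULL, home_phone=555-6676 → 555-6676
id=303: mobile=NULL, home_phone=NULL, office_phone=555-5032 → 555-5032
id=304: mobile=NULL, home_phone=NULL, office_phone=NULL, → literal 555-0374 → 555-0374
id=305: mobile=NULL, home_phone=555-6402 → 555-6402
id=306: mobile=555-9142 → 555-9142
id=307: mobile=NULL, home_phone=555-2292 → 555-2292
id=308: mobile=NULL, home_phone=NULL, office_phone=NULL, → literal 555-0374 → 555-0374

555-5991, 555-5306, 555-6676, 555-5032, 555-0374, 555-6402, 555-9142, 555-2292, 555-0374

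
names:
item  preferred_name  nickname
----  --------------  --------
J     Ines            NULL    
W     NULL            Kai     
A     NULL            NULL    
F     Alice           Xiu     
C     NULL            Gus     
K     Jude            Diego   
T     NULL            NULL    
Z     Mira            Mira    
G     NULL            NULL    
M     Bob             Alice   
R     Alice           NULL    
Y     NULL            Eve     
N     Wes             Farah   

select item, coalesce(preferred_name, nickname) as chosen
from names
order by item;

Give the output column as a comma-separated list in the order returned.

NULL, Gus, Alice, NULL, Ines, Jude, Bob, Wes, Alice, NULL, Kai, Eve, Mira

item=A: preferred_name=NULL, nickname=NULL (all NULL) → NULL
item=C: preferred_name=NULL, nickname=Gus → Gus
item=F: preferred_name=Alice → Alice
item=G: preferred_name=NULL, nickname=NULL (all NULL) → NULL
item=J: preferred_name=Ines → Ines
item=K: preferred_name=Jude → Jude
item=M: preferred_name=Bob → Bob
item=N: preferred_name=Wes → Wes
item=R: preferred_name=Alice → Alice
item=T: preferred_name=NULL, nickname=NULL (all NULL) → NULL
item=W: preferred_name=NULL, nickname=Kai → Kai
item=Y: preferred_name=NULL, nickname=Eve → Eve
item=Z: preferred_name=Mira → Mira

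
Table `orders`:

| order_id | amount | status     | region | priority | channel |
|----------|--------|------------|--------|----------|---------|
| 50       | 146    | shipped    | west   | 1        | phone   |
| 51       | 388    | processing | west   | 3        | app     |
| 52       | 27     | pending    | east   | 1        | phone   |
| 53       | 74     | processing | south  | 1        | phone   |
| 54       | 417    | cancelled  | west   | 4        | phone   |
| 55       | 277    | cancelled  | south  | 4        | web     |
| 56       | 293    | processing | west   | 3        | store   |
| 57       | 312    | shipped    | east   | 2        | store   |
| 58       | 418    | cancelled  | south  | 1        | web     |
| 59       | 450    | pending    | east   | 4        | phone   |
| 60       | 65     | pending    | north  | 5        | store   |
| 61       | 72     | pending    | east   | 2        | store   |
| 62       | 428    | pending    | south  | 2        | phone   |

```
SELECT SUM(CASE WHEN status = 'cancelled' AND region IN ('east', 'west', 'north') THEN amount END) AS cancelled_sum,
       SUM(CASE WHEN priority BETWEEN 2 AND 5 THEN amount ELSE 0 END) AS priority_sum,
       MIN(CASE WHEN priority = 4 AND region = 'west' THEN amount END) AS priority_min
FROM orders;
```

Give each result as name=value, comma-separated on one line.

cancelled_sum=417, priority_sum=2702, priority_min=417

[cancelled_sum: status = 'cancelled' AND region IN ('east', 'west', 'north')]
order_id=50: ✗
order_id=51: ✗
order_id=52: ✗
order_id=53: ✗
order_id=54: ✓ → 417
order_id=55: ✗
order_id=56: ✗
order_id=57: ✗
order_id=58: ✗
order_id=59: ✗
order_id=60: ✗
order_id=61: ✗
order_id=62: ✗
cancelled_sum = 417
—
[priority_sum: priority BETWEEN 2 AND 5]
order_id=50: ✗
order_id=51: ✓ → 388
order_id=52: ✗
order_id=53: ✗
order_id=54: ✓ → 417
order_id=55: ✓ → 277
order_id=56: ✓ → 293
order_id=57: ✓ → 312
order_id=58: ✗
order_id=59: ✓ → 450
order_id=60: ✓ → 65
order_id=61: ✓ → 72
order_id=62: ✓ → 428
priority_sum = 388 + 417 + 277 + 293 + 312 + 450 + 65 + 72 + 428 = 2702
—
[priority_min: priority = 4 AND region = 'west']
order_id=50: ✗
order_id=51: ✗
order_id=52: ✗
order_id=53: ✗
order_id=54: ✓ → 417
order_id=55: ✗
order_id=56: ✗
order_id=57: ✗
order_id=58: ✗
order_id=59: ✗
order_id=60: ✗
order_id=61: ✗
order_id=62: ✗
priority_min = MIN(417) = 417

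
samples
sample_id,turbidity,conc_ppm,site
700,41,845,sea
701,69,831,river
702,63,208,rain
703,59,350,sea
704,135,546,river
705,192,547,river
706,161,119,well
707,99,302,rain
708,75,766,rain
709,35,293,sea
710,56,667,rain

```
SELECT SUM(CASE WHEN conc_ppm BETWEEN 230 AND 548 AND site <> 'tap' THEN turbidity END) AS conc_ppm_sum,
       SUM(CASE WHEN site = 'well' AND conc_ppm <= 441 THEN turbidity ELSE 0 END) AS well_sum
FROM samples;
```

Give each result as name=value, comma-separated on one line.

[conc_ppm_sum: conc_ppm BETWEEN 230 AND 548 AND site <> 'tap']
sample_id=700: ✗
sample_id=701: ✗
sample_id=702: ✗
sample_id=703: ✓ → 59
sample_id=704: ✓ → 135
sample_id=705: ✓ → 192
sample_id=706: ✗
sample_id=707: ✓ → 99
sample_id=708: ✗
sample_id=709: ✓ → 35
sample_id=710: ✗
conc_ppm_sum = 59 + 135 + 192 + 99 + 35 = 520
—
[well_sum: site = 'well' AND conc_ppm <= 441]
sample_id=700: ✗
sample_id=701: ✗
sample_id=702: ✗
sample_id=703: ✗
sample_id=704: ✗
sample_id=705: ✗
sample_id=706: ✓ → 161
sample_id=707: ✗
sample_id=708: ✗
sample_id=709: ✗
sample_id=710: ✗
well_sum = 161

conc_ppm_sum=520, well_sum=161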